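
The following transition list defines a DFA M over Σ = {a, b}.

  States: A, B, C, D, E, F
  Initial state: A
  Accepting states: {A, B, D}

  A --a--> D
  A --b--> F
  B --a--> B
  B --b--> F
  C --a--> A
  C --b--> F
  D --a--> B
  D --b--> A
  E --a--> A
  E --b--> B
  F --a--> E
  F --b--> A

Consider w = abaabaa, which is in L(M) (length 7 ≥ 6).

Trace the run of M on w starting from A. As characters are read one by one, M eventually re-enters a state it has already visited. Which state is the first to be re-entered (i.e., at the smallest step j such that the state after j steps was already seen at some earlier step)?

Run of M on w = a b a a b a a:
  step 0: A  (start)
  step 1: D  (read a: A→D)
  step 2: A  (read b: D→A)   ← first repeat (A seen earlier)
  step 3: D  (read a: A→D)
  step 4: B  (read a: D→B)
  step 5: F  (read b: B→F)
  step 6: E  (read a: F→E)
  step 7: A  (read a: E→A)

The earliest repeat is at step j = 2: M is in A, which it already visited at step i = 0.
With |Q| = 6, pigeonhole forces a state repeat no later than step 6; the substring read between the first and second visits to that state can be pumped.

A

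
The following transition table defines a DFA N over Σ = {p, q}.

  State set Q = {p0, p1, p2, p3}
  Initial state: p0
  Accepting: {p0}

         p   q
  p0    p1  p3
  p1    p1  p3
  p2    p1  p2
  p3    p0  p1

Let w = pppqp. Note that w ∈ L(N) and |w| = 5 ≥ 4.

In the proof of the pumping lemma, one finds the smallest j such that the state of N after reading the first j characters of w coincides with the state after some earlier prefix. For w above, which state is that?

p1

State sequence: p0 -p-> p1 -p-> p1 -p-> p1 -q-> p3 -p-> p0
First repeat at step 2: p1 was already visited.

The earliest repeat is at step j = 2: N is in p1, which it already visited at step i = 1.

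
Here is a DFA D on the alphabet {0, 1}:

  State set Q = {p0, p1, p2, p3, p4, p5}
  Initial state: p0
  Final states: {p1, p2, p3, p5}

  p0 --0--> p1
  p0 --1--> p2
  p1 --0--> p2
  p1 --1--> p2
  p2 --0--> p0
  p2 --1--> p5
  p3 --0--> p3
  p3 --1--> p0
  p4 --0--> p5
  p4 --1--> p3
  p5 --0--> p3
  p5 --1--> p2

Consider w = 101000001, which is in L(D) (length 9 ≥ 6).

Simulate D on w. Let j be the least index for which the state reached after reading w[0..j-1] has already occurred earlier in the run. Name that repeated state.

p0

State sequence: p0 -1-> p2 -0-> p0 -1-> p2 -0-> p0 -0-> p1 -0-> p2 -0-> p0 -0-> p1 -1-> p2
First repeat at step 2: p0 was already visited.

The earliest repeat is at step j = 2: D is in p0, which it already visited at step i = 0.
Pumping length from the standard proof: p = 6 (the number of states). The repeated state found above gives |xy| = j ≤ 6 and |y| = j − i ≥ 1.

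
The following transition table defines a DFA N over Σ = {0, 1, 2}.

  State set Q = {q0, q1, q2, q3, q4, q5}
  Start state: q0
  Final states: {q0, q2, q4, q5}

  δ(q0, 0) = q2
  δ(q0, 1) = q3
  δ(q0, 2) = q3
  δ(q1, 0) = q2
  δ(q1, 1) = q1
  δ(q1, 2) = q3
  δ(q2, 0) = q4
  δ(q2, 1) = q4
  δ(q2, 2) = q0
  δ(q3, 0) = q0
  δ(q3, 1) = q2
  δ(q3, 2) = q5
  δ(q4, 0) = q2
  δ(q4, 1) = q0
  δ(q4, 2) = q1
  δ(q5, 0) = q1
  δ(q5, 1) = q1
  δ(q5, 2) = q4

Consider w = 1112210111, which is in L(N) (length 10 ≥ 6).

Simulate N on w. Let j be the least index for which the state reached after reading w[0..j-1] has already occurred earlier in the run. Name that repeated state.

q3

Run of N on w = 1 1 1 2 2 1 0 1 1 1:
  step 0: q0  (start)
  step 1: q3  (read 1: q0→q3)
  step 2: q2  (read 1: q3→q2)
  step 3: q4  (read 1: q2→q4)
  step 4: q1  (read 2: q4→q1)
  step 5: q3  (read 2: q1→q3)   ← first repeat (q3 seen earlier)
  step 6: q2  (read 1: q3→q2)
  step 7: q4  (read 0: q2→q4)
  step 8: q0  (read 1: q4→q0)
  step 9: q3  (read 1: q0→q3)
  step 10: q2  (read 1: q3→q2)

The earliest repeat is at step j = 5: N is in q3, which it already visited at step i = 1.
With |Q| = 6, pigeonhole forces a state repeat no later than step 6; the substring read between the first and second visits to that state can be pumped.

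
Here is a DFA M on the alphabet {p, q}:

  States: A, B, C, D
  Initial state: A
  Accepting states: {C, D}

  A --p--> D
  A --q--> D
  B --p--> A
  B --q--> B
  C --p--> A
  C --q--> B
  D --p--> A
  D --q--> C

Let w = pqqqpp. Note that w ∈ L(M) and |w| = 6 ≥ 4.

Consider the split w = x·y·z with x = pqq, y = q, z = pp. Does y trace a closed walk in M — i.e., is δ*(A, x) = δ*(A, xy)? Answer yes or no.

State sequence: A -p-> D -q-> C -q-> B -q-> B

After x (step 3): B. After xy (step 4): B.
They match, so y = q drives M around a cycle from B back to itself; pumping y any number of times keeps M in B before reading z, and xyⁱz ∈ L(M) for every i ≥ 0.

yes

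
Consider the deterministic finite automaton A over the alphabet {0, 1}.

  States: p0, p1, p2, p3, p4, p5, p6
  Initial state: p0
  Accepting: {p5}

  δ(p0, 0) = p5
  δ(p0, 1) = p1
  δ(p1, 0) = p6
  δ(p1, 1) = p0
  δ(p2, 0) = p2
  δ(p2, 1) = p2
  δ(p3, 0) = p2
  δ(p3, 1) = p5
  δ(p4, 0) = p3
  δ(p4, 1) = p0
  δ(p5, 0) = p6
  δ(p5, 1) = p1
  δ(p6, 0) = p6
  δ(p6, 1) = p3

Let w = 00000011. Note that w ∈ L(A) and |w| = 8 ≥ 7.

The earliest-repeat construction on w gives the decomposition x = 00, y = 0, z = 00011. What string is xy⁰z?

xy⁰z = xz = 00·00011 = 0000011.
Reading y = 0 takes A from p6 back to p6, so after x the machine is still in p6, and z then leads to the accepting state p5. Hence 0000011 ∈ L(A).

0000011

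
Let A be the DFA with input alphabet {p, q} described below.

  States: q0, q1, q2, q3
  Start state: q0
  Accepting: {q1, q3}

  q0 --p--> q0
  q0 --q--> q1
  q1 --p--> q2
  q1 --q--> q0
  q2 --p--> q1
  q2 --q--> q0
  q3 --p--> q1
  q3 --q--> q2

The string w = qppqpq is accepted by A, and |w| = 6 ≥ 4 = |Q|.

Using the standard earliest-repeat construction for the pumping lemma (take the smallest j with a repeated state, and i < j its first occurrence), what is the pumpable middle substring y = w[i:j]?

pp

Run of A on w = q p p q p q:
  step 0: q0  (start)
  step 1: q1  (read q: q0→q1)
  step 2: q2  (read p: q1→q2)
  step 3: q1  (read p: q2→q1)   ← first repeat (q1 seen earlier)
  step 4: q0  (read q: q1→q0)
  step 5: q0  (read p: q0→q0)
  step 6: q1  (read q: q0→q1)

So i = 1, j = 3, giving x = w[0:1] = q, y = w[1:3] = pp, z = w[3:6] = qpq.
Check: |xy| = 3 ≤ 4 and |y| = 2 ≥ 1. Reading y takes A from q1 back to q1, so every xyⁱz is accepted.
Pumping length from the standard proof: p = 4 (the number of states). The repeated state found above gives |xy| = j ≤ 4 and |y| = j − i ≥ 1.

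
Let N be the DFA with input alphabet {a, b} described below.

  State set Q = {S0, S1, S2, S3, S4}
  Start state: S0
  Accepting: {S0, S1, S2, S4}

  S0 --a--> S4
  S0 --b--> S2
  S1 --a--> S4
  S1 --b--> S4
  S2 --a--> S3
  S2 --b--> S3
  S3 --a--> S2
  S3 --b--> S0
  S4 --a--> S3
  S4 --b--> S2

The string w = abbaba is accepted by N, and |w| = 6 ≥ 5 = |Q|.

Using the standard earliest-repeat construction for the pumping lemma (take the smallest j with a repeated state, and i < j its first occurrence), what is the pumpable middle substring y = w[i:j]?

ba

State sequence: S0 -a-> S4 -b-> S2 -b-> S3 -a-> S2 -b-> S3 -a-> S2
First repeat at step 4: S2 was already visited.

So i = 2, j = 4, giving x = w[0:2] = ab, y = w[2:4] = ba, z = w[4:6] = ba.
Check: |xy| = 4 ≤ 5 and |y| = 2 ≥ 1. Reading y takes N from S2 back to S2, so every xyⁱz is accepted.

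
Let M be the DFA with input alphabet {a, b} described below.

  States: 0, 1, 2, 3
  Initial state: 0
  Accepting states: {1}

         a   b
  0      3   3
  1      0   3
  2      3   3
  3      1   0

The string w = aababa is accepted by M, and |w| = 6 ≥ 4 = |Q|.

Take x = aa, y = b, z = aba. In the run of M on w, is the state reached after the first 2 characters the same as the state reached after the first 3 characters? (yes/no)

no

Run of M on the first 3 characters of w = a a b:
  step 0: 0  (start)
  step 1: 3  (read a: 0→3)
  step 2: 1  (read a: 3→1)
  step 3: 3  (read b: 1→3)

After x (step 2): 1. After xy (step 3): 3.
They differ (1 ≠ 3), so y is not a cycle from the state after x; this split is not the one the pumping-lemma construction produces, and pumping y need not keep the string in L(M).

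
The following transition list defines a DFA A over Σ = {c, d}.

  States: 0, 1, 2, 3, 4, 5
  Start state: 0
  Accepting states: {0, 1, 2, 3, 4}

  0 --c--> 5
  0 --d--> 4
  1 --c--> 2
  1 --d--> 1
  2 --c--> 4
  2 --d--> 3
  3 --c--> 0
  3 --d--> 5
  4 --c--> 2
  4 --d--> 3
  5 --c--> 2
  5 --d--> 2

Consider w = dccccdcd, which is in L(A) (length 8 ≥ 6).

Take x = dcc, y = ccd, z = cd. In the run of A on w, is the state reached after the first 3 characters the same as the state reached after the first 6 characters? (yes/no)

Run of A on the first 6 characters of w = d c c c c d:
  step 0: 0  (start)
  step 1: 4  (read d: 0→4)
  step 2: 2  (read c: 4→2)
  step 3: 4  (read c: 2→4)
  step 4: 2  (read c: 4→2)
  step 5: 4  (read c: 2→4)
  step 6: 3  (read d: 4→3)

After x (step 3): 4. After xy (step 6): 3.
They differ (4 ≠ 3), so y is not a cycle from the state after x; this split is not the one the pumping-lemma construction produces, and pumping y need not keep the string in L(A).

no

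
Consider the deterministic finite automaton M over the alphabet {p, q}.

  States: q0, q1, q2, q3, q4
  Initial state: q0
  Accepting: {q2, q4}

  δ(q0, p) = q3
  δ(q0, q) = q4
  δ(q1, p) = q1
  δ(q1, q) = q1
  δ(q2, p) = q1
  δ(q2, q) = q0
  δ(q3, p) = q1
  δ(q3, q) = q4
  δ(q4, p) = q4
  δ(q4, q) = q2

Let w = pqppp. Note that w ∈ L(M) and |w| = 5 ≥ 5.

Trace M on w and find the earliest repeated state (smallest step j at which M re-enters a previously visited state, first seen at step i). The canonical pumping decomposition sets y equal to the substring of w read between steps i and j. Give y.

Run of M on w = p q p p p:
  step 0: q0  (start)
  step 1: q3  (read p: q0→q3)
  step 2: q4  (read q: q3→q4)
  step 3: q4  (read p: q4→q4)   ← first repeat (q4 seen earlier)
  step 4: q4  (read p: q4→q4)
  step 5: q4  (read p: q4→q4)

So i = 2, j = 3, giving x = w[0:2] = pq, y = w[2:3] = p, z = w[3:5] = pp.
Check: |xy| = 3 ≤ 5 and |y| = 1 ≥ 1. Reading y takes M from q4 back to q4, so every xyⁱz is accepted.
Since M has 5 states, any run of length ≥ 5 visits 5+1 states, so by pigeonhole some state repeats within the first 5 steps — that repeat gives the pumpable loop.

p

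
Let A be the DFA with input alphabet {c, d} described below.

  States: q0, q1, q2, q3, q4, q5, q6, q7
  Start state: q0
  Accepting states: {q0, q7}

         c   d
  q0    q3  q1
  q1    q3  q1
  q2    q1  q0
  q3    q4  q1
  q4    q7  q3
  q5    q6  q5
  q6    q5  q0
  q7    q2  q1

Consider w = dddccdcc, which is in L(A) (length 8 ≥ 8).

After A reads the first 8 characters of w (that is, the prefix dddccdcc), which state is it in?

q7

Run of A on the first 8 characters of w = d d d c c d c c:
  step 0: q0  (start)
  step 1: q1  (read d: q0→q1)
  step 2: q1  (read d: q1→q1)
  step 3: q1  (read d: q1→q1)
  step 4: q3  (read c: q1→q3)
  step 5: q4  (read c: q3→q4)
  step 6: q3  (read d: q4→q3)
  step 7: q4  (read c: q3→q4)
  step 8: q7  (read c: q4→q7)

After reading 8 characters, A is in state q7.
(This kind of state-tracing is the core of the pumping-lemma construction: with 8 states, pigeonhole forces a repeat within the first 8 steps.)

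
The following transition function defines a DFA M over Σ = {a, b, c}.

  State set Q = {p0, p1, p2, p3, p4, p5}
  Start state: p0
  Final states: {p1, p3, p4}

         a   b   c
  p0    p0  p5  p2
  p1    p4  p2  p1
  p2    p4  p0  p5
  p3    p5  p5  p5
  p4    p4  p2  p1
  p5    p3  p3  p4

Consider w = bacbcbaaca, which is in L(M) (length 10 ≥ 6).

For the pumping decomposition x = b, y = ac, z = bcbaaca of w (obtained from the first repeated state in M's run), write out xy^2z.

xy^2z = b·ac·ac·bcbaaca = bacacbcbaaca.
Reading y = ac takes M from p5 back to p5, so after x·y·y the machine is still in p5, and z then leads to the accepting state p3. Hence bacacbcbaaca ∈ L(M).

bacacbcbaaca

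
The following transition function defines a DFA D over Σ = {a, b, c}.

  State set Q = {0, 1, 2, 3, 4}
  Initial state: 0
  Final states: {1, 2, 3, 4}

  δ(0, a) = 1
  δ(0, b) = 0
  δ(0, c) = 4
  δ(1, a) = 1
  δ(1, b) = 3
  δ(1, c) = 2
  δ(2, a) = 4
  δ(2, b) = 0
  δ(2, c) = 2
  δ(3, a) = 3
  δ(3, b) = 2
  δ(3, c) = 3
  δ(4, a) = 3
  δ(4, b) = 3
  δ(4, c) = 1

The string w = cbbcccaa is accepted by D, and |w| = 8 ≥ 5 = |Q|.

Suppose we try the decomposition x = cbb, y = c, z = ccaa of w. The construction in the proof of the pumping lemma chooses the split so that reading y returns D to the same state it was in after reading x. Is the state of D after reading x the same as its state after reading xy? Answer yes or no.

yes

Run of D on the first 4 characters of w = c b b c:
  step 0: 0  (start)
  step 1: 4  (read c: 0→4)
  step 2: 3  (read b: 4→3)
  step 3: 2  (read b: 3→2)
  step 4: 2  (read c: 2→2)

After x (step 3): 2. After xy (step 4): 2.
They match, so y = c drives D around a cycle from 2 back to itself; pumping y any number of times keeps D in 2 before reading z, and xyⁱz ∈ L(D) for every i ≥ 0.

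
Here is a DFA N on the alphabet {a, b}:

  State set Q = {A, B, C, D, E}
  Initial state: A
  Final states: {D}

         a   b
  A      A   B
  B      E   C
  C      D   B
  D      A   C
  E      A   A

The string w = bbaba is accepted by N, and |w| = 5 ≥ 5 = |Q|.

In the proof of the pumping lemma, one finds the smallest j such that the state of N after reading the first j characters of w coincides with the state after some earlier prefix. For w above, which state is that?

C

Run of N on w = b b a b a:
  step 0: A  (start)
  step 1: B  (read b: A→B)
  step 2: C  (read b: B→C)
  step 3: D  (read a: C→D)
  step 4: C  (read b: D→C)   ← first repeat (C seen earlier)
  step 5: D  (read a: C→D)

The earliest repeat is at step j = 4: N is in C, which it already visited at step i = 2.
The DFA has 5 states, so the proof of the pumping lemma guarantees a repeated state among the first 5+1 visited; the segment between the two visits is the pumpable y.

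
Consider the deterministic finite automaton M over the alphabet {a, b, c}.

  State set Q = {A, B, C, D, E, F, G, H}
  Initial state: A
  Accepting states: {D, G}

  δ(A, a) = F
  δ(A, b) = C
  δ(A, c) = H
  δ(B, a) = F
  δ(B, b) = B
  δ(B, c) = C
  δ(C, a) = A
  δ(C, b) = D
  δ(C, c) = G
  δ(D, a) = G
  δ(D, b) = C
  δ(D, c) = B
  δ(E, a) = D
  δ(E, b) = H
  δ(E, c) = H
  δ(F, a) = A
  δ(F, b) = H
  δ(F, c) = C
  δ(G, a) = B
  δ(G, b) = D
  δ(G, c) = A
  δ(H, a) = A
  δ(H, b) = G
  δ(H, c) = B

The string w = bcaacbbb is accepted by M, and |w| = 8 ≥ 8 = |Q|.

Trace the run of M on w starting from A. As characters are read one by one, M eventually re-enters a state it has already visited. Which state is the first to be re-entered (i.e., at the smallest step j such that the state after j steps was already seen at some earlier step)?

Run of M on w = b c a a c b b b:
  step 0: A  (start)
  step 1: C  (read b: A→C)
  step 2: G  (read c: C→G)
  step 3: B  (read a: G→B)
  step 4: F  (read a: B→F)
  step 5: C  (read c: F→C)   ← first repeat (C seen earlier)
  step 6: D  (read b: C→D)
  step 7: C  (read b: D→C)
  step 8: D  (read b: C→D)

The earliest repeat is at step j = 5: M is in C, which it already visited at step i = 1.

C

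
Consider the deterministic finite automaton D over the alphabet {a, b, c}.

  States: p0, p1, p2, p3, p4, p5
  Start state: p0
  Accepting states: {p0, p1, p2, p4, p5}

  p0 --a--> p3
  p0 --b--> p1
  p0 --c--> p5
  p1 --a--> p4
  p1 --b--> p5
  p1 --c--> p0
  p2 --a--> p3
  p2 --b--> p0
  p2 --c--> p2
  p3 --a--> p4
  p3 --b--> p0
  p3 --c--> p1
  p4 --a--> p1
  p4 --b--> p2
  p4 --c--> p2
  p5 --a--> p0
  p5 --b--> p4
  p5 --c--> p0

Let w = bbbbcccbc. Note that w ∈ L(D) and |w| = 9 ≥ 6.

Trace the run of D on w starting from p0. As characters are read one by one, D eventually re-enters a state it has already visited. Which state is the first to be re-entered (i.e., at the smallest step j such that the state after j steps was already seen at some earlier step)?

State sequence: p0 -b-> p1 -b-> p5 -b-> p4 -b-> p2 -c-> p2 -c-> p2 -c-> p2 -b-> p0 -c-> p5
First repeat at step 5: p2 was already visited.

The earliest repeat is at step j = 5: D is in p2, which it already visited at step i = 4.
Since D has 6 states, any run of length ≥ 6 visits 6+1 states, so by pigeonhole some state repeats within the first 6 steps — that repeat gives the pumpable loop.

p2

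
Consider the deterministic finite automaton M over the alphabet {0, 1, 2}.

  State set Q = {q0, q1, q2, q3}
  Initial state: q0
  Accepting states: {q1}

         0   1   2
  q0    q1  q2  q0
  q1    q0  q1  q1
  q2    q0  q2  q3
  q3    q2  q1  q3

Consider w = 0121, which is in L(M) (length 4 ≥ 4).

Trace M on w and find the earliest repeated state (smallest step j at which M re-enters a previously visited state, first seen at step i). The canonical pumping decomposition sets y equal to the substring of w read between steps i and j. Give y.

Run of M on w = 0 1 2 1:
  step 0: q0  (start)
  step 1: q1  (read 0: q0→q1)
  step 2: q1  (read 1: q1→q1)   ← first repeat (q1 seen earlier)
  step 3: q1  (read 2: q1→q1)
  step 4: q1  (read 1: q1→q1)

So i = 1, j = 2, giving x = w[0:1] = 0, y = w[1:2] = 1, z = w[2:4] = 21.
Check: |xy| = 2 ≤ 4 and |y| = 1 ≥ 1. Reading y takes M from q1 back to q1, so every xyⁱz is accepted.
Pumping length from the standard proof: p = 4 (the number of states). The repeated state found above gives |xy| = j ≤ 4 and |y| = j − i ≥ 1.

1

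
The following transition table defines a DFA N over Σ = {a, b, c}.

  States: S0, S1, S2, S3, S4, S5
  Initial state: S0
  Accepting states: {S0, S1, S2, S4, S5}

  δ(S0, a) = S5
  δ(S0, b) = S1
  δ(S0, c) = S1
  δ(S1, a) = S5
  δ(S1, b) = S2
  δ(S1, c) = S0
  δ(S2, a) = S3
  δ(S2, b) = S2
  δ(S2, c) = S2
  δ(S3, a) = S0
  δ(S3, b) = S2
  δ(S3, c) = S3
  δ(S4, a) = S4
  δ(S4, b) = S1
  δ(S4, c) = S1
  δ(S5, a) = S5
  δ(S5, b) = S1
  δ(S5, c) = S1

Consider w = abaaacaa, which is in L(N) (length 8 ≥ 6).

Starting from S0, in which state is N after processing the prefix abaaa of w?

Run of N on the first 5 characters of w = a b a a a:
  step 0: S0  (start)
  step 1: S5  (read a: S0→S5)
  step 2: S1  (read b: S5→S1)
  step 3: S5  (read a: S1→S5)
  step 4: S5  (read a: S5→S5)
  step 5: S5  (read a: S5→S5)

After reading 5 characters, N is in state S5.

S5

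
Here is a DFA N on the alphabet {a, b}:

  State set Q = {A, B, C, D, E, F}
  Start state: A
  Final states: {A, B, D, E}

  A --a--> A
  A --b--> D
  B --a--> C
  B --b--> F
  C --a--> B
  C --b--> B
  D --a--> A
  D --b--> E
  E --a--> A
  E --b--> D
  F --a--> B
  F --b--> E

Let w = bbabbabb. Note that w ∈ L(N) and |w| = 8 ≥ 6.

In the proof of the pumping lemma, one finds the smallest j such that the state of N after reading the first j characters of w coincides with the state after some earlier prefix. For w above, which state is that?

State sequence: A -b-> D -b-> E -a-> A -b-> D -b-> E -a-> A -b-> D -b-> E
First repeat at step 3: A was already visited.

The earliest repeat is at step j = 3: N is in A, which it already visited at step i = 0.
With |Q| = 6, pigeonhole forces a state repeat no later than step 6; the substring read between the first and second visits to that state can be pumped.

A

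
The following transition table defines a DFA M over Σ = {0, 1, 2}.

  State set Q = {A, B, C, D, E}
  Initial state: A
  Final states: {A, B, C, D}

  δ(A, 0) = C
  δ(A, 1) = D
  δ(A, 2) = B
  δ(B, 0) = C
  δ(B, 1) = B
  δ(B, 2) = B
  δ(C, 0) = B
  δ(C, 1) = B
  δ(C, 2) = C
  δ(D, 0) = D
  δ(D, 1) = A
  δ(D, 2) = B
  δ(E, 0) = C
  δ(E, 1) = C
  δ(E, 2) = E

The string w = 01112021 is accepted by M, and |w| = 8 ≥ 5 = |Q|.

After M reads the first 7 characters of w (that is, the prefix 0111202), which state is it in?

Run of M on the first 7 characters of w = 0 1 1 1 2 0 2:
  step 0: A  (start)
  step 1: C  (read 0: A→C)
  step 2: B  (read 1: C→B)
  step 3: B  (read 1: B→B)
  step 4: B  (read 1: B→B)
  step 5: B  (read 2: B→B)
  step 6: C  (read 0: B→C)
  step 7: C  (read 2: C→C)

After reading 7 characters, M is in state C.

C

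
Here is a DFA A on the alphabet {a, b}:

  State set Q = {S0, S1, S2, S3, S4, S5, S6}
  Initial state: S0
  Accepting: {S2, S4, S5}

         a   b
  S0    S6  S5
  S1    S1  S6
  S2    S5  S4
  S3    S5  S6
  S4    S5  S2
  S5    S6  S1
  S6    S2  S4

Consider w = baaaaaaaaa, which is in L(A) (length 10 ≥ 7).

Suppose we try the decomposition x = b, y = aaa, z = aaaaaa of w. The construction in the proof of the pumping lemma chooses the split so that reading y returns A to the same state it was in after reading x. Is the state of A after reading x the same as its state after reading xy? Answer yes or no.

State sequence: S0 -b-> S5 -a-> S6 -a-> S2 -a-> S5

After x (step 1): S5. After xy (step 4): S5.
They match, so y = aaa drives A around a cycle from S5 back to itself; pumping y any number of times keeps A in S5 before reading z, and xyⁱz ∈ L(A) for every i ≥ 0.

yes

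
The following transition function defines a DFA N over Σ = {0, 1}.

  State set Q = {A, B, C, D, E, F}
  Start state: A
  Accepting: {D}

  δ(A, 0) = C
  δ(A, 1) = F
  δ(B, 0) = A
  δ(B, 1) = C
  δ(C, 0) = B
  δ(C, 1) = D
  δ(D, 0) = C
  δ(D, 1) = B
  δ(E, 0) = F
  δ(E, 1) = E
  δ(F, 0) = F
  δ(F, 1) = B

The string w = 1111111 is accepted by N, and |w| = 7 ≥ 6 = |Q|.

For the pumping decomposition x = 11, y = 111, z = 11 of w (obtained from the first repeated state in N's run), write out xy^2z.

1111111111

xy^2z = 11·111·111·11 = 1111111111.
Reading y = 111 takes N from B back to B, so after x·y·y the machine is still in B, and z then leads to the accepting state D. Hence 1111111111 ∈ L(N).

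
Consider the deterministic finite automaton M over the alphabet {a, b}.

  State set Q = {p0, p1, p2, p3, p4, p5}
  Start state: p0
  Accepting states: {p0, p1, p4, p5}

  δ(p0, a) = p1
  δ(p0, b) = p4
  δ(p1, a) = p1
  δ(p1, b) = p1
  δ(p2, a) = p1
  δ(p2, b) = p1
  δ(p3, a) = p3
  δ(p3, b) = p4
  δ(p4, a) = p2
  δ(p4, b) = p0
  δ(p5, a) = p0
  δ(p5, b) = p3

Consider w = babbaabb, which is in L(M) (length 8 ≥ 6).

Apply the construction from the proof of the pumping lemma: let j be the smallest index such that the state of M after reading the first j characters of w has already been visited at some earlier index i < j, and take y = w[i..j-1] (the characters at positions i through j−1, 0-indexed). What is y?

b

Run of M on w = b a b b a a b b:
  step 0: p0  (start)
  step 1: p4  (read b: p0→p4)
  step 2: p2  (read a: p4→p2)
  step 3: p1  (read b: p2→p1)
  step 4: p1  (read b: p1→p1)   ← first repeat (p1 seen earlier)
  step 5: p1  (read a: p1→p1)
  step 6: p1  (read a: p1→p1)
  step 7: p1  (read b: p1→p1)
  step 8: p1  (read b: p1→p1)

So i = 3, j = 4, giving x = w[0:3] = bab, y = w[3:4] = b, z = w[4:8] = aabb.
Check: |xy| = 4 ≤ 6 and |y| = 1 ≥ 1. Reading y takes M from p1 back to p1, so every xyⁱz is accepted.
The DFA has 6 states, so the proof of the pumping lemma guarantees a repeated state among the first 6+1 visited; the segment between the two visits is the pumpable y.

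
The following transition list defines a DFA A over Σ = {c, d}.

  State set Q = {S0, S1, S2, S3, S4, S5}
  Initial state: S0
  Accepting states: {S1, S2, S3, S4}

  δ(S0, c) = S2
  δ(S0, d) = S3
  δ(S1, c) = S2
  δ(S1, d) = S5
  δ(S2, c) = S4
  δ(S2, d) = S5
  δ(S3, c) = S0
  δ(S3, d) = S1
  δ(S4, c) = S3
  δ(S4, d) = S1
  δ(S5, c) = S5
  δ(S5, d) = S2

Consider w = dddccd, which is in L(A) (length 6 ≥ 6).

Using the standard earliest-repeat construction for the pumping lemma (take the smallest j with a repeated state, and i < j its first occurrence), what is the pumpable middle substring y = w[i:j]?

c

Run of A on w = d d d c c d:
  step 0: S0  (start)
  step 1: S3  (read d: S0→S3)
  step 2: S1  (read d: S3→S1)
  step 3: S5  (read d: S1→S5)
  step 4: S5  (read c: S5→S5)   ← first repeat (S5 seen earlier)
  step 5: S5  (read c: S5→S5)
  step 6: S2  (read d: S5→S2)

So i = 3, j = 4, giving x = w[0:3] = ddd, y = w[3:4] = c, z = w[4:6] = cd.
Check: |xy| = 4 ≤ 6 and |y| = 1 ≥ 1. Reading y takes A from S5 back to S5, so every xyⁱz is accepted.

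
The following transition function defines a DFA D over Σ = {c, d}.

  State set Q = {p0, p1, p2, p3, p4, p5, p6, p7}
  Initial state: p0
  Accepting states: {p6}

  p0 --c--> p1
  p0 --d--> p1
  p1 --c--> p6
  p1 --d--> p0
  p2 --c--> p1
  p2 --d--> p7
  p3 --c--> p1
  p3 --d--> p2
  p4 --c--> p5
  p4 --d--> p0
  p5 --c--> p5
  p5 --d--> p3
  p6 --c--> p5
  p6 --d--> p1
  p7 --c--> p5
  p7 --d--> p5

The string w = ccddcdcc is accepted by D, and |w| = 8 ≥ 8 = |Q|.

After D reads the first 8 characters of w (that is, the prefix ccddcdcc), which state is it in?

p6

State sequence: p0 -c-> p1 -c-> p6 -d-> p1 -d-> p0 -c-> p1 -d-> p0 -c-> p1 -c-> p6

After reading 8 characters, D is in state p6.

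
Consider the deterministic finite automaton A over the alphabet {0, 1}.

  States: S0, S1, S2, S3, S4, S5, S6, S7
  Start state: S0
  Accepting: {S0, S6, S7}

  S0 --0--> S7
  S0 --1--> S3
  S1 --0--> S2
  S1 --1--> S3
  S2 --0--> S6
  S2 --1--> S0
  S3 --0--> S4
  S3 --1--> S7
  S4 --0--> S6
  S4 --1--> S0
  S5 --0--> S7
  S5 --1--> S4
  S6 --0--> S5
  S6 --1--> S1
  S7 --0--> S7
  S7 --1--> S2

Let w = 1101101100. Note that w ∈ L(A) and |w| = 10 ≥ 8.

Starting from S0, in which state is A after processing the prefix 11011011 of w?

Run of A on the first 8 characters of w = 1 1 0 1 1 0 1 1:
  step 0: S0  (start)
  step 1: S3  (read 1: S0→S3)
  step 2: S7  (read 1: S3→S7)
  step 3: S7  (read 0: S7→S7)
  step 4: S2  (read 1: S7→S2)
  step 5: S0  (read 1: S2→S0)
  step 6: S7  (read 0: S0→S7)
  step 7: S2  (read 1: S7→S2)
  step 8: S0  (read 1: S2→S0)

After reading 8 characters, A is in state S0.

S0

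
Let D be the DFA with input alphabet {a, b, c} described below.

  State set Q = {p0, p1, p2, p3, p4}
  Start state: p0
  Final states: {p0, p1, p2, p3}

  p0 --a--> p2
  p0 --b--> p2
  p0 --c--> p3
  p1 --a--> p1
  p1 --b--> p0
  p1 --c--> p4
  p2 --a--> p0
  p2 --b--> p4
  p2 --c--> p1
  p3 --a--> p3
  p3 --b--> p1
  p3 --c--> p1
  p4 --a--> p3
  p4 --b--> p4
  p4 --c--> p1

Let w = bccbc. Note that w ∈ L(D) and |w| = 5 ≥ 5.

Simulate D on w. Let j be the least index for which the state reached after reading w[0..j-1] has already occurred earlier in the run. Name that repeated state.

Run of D on w = b c c b c:
  step 0: p0  (start)
  step 1: p2  (read b: p0→p2)
  step 2: p1  (read c: p2→p1)
  step 3: p4  (read c: p1→p4)
  step 4: p4  (read b: p4→p4)   ← first repeat (p4 seen earlier)
  step 5: p1  (read c: p4→p1)

The earliest repeat is at step j = 4: D is in p4, which it already visited at step i = 3.
With |Q| = 5, pigeonhole forces a state repeat no later than step 5; the substring read between the first and second visits to that state can be pumped.

p4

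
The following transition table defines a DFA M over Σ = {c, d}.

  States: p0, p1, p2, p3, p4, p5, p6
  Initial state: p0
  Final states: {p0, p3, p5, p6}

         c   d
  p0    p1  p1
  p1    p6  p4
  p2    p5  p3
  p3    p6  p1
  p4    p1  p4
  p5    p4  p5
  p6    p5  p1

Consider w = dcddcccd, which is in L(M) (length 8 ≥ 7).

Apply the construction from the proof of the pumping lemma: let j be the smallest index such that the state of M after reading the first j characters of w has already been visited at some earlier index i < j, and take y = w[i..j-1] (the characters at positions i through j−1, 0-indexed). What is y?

cd

State sequence: p0 -d-> p1 -c-> p6 -d-> p1 -d-> p4 -c-> p1 -c-> p6 -c-> p5 -d-> p5
First repeat at step 3: p1 was already visited.

So i = 1, j = 3, giving x = w[0:1] = d, y = w[1:3] = cd, z = w[3:8] = dcccd.
Check: |xy| = 3 ≤ 7 and |y| = 2 ≥ 1. Reading y takes M from p1 back to p1, so every xyⁱz is accepted.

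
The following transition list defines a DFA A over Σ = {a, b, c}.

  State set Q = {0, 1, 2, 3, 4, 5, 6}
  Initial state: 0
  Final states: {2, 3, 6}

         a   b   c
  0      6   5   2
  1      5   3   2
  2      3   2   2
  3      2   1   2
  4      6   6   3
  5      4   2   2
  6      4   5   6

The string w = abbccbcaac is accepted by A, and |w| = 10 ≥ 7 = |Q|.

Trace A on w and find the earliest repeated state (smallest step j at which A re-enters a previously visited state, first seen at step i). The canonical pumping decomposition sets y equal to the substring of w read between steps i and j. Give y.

c

Run of A on w = a b b c c b c a a c:
  step 0: 0  (start)
  step 1: 6  (read a: 0→6)
  step 2: 5  (read b: 6→5)
  step 3: 2  (read b: 5→2)
  step 4: 2  (read c: 2→2)   ← first repeat (2 seen earlier)
  step 5: 2  (read c: 2→2)
  step 6: 2  (read b: 2→2)
  step 7: 2  (read c: 2→2)
  step 8: 3  (read a: 2→3)
  step 9: 2  (read a: 3→2)
  step 10: 2  (read c: 2→2)

So i = 3, j = 4, giving x = w[0:3] = abb, y = w[3:4] = c, z = w[4:10] = cbcaac.
Check: |xy| = 4 ≤ 7 and |y| = 1 ≥ 1. Reading y takes A from 2 back to 2, so every xyⁱz is accepted.
The DFA has 7 states, so the proof of the pumping lemma guarantees a repeated state among the first 7+1 visited; the segment between the two visits is the pumpable y.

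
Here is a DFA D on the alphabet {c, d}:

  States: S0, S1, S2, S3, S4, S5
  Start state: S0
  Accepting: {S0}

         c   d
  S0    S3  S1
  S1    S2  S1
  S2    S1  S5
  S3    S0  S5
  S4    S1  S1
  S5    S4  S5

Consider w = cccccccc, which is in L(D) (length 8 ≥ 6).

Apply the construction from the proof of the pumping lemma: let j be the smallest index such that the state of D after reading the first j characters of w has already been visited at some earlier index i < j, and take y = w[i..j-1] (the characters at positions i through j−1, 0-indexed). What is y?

cc

State sequence: S0 -c-> S3 -c-> S0 -c-> S3 -c-> S0 -c-> S3 -c-> S0 -c-> S3 -c-> S0
First repeat at step 2: S0 was already visited.

So i = 0, j = 2, giving x = w[0:0] = ε, y = w[0:2] = cc, z = w[2:8] = cccccc.
Check: |xy| = 2 ≤ 6 and |y| = 2 ≥ 1. Reading y takes D from S0 back to S0, so every xyⁱz is accepted.
Pumping length from the standard proof: p = 6 (the number of states). The repeated state found above gives |xy| = j ≤ 6 and |y| = j − i ≥ 1.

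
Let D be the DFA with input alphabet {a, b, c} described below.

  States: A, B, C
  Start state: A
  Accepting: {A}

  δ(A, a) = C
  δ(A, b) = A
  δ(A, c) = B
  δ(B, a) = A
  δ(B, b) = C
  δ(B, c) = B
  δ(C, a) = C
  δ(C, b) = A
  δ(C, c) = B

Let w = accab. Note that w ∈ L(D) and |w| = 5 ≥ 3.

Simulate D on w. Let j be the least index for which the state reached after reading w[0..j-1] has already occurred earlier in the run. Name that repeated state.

B

State sequence: A -a-> C -c-> B -c-> B -a-> A -b-> A
First repeat at step 3: B was already visited.

The earliest repeat is at step j = 3: D is in B, which it already visited at step i = 2.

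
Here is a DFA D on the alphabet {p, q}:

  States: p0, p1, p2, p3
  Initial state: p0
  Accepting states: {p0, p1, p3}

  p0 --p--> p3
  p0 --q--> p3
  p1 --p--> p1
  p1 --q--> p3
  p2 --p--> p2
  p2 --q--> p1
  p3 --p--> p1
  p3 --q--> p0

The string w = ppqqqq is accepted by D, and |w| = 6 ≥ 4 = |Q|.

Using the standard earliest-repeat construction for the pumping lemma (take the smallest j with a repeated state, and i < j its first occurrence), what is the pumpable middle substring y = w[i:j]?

State sequence: p0 -p-> p3 -p-> p1 -q-> p3 -q-> p0 -q-> p3 -q-> p0
First repeat at step 3: p3 was already visited.

So i = 1, j = 3, giving x = w[0:1] = p, y = w[1:3] = pq, z = w[3:6] = qqq.
Check: |xy| = 3 ≤ 4 and |y| = 2 ≥ 1. Reading y takes D from p3 back to p3, so every xyⁱz is accepted.

pq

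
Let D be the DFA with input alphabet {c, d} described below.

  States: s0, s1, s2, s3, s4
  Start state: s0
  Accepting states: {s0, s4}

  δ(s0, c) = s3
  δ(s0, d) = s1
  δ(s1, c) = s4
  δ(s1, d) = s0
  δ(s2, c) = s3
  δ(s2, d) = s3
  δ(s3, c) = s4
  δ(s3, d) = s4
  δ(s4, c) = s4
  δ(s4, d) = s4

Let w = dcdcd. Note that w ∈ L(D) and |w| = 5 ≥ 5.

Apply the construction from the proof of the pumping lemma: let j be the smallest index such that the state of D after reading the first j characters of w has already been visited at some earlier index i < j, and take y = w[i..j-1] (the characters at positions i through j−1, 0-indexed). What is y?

d

State sequence: s0 -d-> s1 -c-> s4 -d-> s4 -c-> s4 -d-> s4
First repeat at step 3: s4 was already visited.

So i = 2, j = 3, giving x = w[0:2] = dc, y = w[2:3] = d, z = w[3:5] = cd.
Check: |xy| = 3 ≤ 5 and |y| = 1 ≥ 1. Reading y takes D from s4 back to s4, so every xyⁱz is accepted.
Since D has 5 states, any run of length ≥ 5 visits 5+1 states, so by pigeonhole some state repeats within the first 5 steps — that repeat gives the pumpable loop.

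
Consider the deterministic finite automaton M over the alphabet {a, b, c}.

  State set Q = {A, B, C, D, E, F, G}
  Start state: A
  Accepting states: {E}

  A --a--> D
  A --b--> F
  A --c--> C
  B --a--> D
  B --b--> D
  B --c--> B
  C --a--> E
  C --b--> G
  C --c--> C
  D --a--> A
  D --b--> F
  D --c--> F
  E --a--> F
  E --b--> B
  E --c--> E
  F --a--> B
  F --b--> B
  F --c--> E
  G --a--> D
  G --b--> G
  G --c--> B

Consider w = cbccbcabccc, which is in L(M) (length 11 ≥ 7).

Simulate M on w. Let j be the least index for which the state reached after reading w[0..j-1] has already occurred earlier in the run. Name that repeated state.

Run of M on w = c b c c b c a b c c c:
  step 0: A  (start)
  step 1: C  (read c: A→C)
  step 2: G  (read b: C→G)
  step 3: B  (read c: G→B)
  step 4: B  (read c: B→B)   ← first repeat (B seen earlier)
  step 5: D  (read b: B→D)
  step 6: F  (read c: D→F)
  step 7: B  (read a: F→B)
  step 8: D  (read b: B→D)
  step 9: F  (read c: D→F)
  step 10: E  (read c: F→E)
  step 11: E  (read c: E→E)

The earliest repeat is at step j = 4: M is in B, which it already visited at step i = 3.
The DFA has 7 states, so the proof of the pumping lemma guarantees a repeated state among the first 7+1 visited; the segment between the two visits is the pumpable y.

B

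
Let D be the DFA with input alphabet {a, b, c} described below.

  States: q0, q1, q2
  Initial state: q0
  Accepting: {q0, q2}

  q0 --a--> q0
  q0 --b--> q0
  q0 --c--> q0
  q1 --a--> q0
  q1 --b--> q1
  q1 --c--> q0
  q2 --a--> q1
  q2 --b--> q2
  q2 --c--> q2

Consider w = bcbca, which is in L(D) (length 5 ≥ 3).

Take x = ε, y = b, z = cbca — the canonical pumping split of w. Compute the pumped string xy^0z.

cbca

xy⁰z = xz = ε·cbca = cbca.
Reading y = b takes D from q0 back to q0, so after x the machine is still in q0, and z then leads to the accepting state q0. Hence cbca ∈ L(D).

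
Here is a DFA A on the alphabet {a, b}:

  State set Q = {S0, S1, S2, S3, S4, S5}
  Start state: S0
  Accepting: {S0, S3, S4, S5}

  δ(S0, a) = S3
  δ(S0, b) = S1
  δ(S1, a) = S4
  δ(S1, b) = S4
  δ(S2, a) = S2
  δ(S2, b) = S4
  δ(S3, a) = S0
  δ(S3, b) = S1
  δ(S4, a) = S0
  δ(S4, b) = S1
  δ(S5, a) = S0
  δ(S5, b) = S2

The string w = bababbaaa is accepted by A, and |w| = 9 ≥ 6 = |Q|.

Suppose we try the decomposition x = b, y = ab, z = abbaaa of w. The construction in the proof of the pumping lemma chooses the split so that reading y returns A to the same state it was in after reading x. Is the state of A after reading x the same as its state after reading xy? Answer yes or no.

yes

State sequence: S0 -b-> S1 -a-> S4 -b-> S1

After x (step 1): S1. After xy (step 3): S1.
They match, so y = ab drives A around a cycle from S1 back to itself; pumping y any number of times keeps A in S1 before reading z, and xyⁱz ∈ L(A) for every i ≥ 0.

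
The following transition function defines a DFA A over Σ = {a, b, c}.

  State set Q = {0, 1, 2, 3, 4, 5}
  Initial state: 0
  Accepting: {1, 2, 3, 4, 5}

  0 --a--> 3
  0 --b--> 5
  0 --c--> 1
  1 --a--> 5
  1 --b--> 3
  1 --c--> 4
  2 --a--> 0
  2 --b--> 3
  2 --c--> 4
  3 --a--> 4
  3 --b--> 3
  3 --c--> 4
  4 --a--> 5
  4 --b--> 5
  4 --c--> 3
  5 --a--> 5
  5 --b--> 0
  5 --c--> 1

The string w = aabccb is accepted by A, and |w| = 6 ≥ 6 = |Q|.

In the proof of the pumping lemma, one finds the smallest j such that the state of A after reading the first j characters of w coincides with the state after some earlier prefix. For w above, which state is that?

4

State sequence: 0 -a-> 3 -a-> 4 -b-> 5 -c-> 1 -c-> 4 -b-> 5
First repeat at step 5: 4 was already visited.

The earliest repeat is at step j = 5: A is in 4, which it already visited at step i = 2.
With |Q| = 6, pigeonhole forces a state repeat no later than step 6; the substring read between the first and second visits to that state can be pumped.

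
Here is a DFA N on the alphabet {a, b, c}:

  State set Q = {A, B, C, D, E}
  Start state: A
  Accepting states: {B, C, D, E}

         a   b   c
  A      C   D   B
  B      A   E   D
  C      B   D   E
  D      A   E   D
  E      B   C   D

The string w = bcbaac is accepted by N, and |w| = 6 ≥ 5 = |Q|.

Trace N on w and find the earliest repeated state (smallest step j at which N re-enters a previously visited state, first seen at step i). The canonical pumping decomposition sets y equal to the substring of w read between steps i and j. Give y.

c

State sequence: A -b-> D -c-> D -b-> E -a-> B -a-> A -c-> B
First repeat at step 2: D was already visited.

So i = 1, j = 2, giving x = w[0:1] = b, y = w[1:2] = c, z = w[2:6] = baac.
Check: |xy| = 2 ≤ 5 and |y| = 1 ≥ 1. Reading y takes N from D back to D, so every xyⁱz is accepted.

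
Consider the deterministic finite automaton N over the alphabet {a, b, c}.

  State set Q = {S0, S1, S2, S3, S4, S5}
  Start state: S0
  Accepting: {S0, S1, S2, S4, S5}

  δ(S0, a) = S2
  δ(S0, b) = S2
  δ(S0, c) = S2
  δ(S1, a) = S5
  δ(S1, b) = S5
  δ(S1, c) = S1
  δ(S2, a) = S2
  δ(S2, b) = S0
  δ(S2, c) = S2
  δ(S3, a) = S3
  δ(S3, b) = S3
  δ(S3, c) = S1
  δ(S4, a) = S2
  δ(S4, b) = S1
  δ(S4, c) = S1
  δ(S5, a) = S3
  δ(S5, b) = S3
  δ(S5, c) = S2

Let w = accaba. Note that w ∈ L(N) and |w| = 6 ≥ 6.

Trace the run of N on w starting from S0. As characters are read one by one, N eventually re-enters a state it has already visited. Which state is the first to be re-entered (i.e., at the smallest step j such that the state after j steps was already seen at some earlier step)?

S2

Run of N on w = a c c a b a:
  step 0: S0  (start)
  step 1: S2  (read a: S0→S2)
  step 2: S2  (read c: S2→S2)   ← first repeat (S2 seen earlier)
  step 3: S2  (read c: S2→S2)
  step 4: S2  (read a: S2→S2)
  step 5: S0  (read b: S2→S0)
  step 6: S2  (read a: S0→S2)

The earliest repeat is at step j = 2: N is in S2, which it already visited at step i = 1.
The DFA has 6 states, so the proof of the pumping lemma guarantees a repeated state among the first 6+1 visited; the segment between the two visits is the pumpable y.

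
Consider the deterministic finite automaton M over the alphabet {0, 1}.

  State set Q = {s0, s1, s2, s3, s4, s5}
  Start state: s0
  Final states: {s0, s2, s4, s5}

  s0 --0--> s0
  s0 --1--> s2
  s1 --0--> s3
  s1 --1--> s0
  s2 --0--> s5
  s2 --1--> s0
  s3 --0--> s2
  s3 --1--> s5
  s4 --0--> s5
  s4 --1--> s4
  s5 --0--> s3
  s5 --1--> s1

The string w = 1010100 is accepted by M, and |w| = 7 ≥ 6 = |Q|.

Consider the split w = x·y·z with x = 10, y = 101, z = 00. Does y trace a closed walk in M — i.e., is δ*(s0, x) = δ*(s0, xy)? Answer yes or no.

yes

State sequence: s0 -1-> s2 -0-> s5 -1-> s1 -0-> s3 -1-> s5

After x (step 2): s5. After xy (step 5): s5.
They match, so y = 101 drives M around a cycle from s5 back to itself; pumping y any number of times keeps M in s5 before reading z, and xyⁱz ∈ L(M) for every i ≥ 0.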